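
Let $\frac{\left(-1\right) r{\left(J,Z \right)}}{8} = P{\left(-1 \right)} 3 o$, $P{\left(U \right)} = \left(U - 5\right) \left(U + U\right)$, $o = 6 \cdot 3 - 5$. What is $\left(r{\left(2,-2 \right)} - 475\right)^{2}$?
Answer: $17799961$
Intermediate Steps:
$o = 13$ ($o = 18 - 5 = 13$)
$P{\left(U \right)} = 2 U \left(-5 + U\right)$ ($P{\left(U \right)} = \left(-5 + U\right) 2 U = 2 U \left(-5 + U\right)$)
$r{\left(J,Z \right)} = -3744$ ($r{\left(J,Z \right)} = - 8 \cdot 2 \left(-1\right) \left(-5 - 1\right) 3 \cdot 13 = - 8 \cdot 2 \left(-1\right) \left(-6\right) 3 \cdot 13 = - 8 \cdot 12 \cdot 3 \cdot 13 = - 8 \cdot 36 \cdot 13 = \left(-8\right) 468 = -3744$)
$\left(r{\left(2,-2 \right)} - 475\right)^{2} = \left(-3744 - 475\right)^{2} = \left(-4219\right)^{2} = 17799961$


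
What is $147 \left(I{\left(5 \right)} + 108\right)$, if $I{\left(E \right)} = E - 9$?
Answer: $15288$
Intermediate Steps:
$I{\left(E \right)} = -9 + E$
$147 \left(I{\left(5 \right)} + 108\right) = 147 \left(\left(-9 + 5\right) + 108\right) = 147 \left(-4 + 108\right) = 147 \cdot 104 = 15288$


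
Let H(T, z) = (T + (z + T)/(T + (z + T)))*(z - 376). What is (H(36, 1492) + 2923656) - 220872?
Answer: 1072923672/391 ≈ 2.7441e+6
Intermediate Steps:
H(T, z) = (-376 + z)*(T + (T + z)/(z + 2*T)) (H(T, z) = (T + (T + z)/(T + (T + z)))*(-376 + z) = (T + (T + z)/(z + 2*T))*(-376 + z) = (-376 + z)*(T + (T + z)/(z + 2*T)))
(H(36, 1492) + 2923656) - 220872 = ((1492² - 752*36² - 376*36 - 376*1492 + 36*1492² - 375*36*1492 + 2*1492*36²)/(1492 + 2*36) + 2923656) - 220872 = ((2226064 - 752*1296 - 13536 - 560992 + 36*2226064 - 20142000 + 2*1492*1296)/(1492 + 72) + 2923656) - 220872 = ((2226064 - 974592 - 13536 - 560992 + 80138304 - 20142000 + 3867264)/1564 + 2923656) - 220872 = ((1/1564)*64540512 + 2923656) - 220872 = (16135128/391 + 2923656) - 220872 = 1159284624/391 - 220872 = 1072923672/391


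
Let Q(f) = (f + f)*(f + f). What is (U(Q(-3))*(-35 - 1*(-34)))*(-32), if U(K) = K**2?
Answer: 41472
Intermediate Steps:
Q(f) = 4*f**2 (Q(f) = (2*f)*(2*f) = 4*f**2)
(U(Q(-3))*(-35 - 1*(-34)))*(-32) = ((4*(-3)**2)**2*(-35 - 1*(-34)))*(-32) = ((4*9)**2*(-35 + 34))*(-32) = (36**2*(-1))*(-32) = (1296*(-1))*(-32) = -1296*(-32) = 41472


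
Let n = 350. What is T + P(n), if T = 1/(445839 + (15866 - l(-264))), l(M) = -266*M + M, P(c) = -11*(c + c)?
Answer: -3016436499/391745 ≈ -7700.0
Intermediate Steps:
P(c) = -22*c
l(M) = -265*M
T = 1/391745 (T = 1/(445839 + (15866 - (-265)*(-264))) = 1/(445839 + (15866 - 1*69960)) = 1/(445839 + (15866 - 69960)) = 1/(445839 - 54094) = 1/391745 ≈ 2.5527e-6)
T + P(n) = 1/391745 - 22*350 = 1/391745 - 7700 = -3016436499/391745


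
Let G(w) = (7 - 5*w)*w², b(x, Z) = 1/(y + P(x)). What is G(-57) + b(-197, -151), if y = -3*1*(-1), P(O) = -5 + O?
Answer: 188792891/199 ≈ 9.4871e+5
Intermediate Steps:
y = 3 (y = -3*(-1) = 3)
b(x, Z) = 1/(-2 + x) (b(x, Z) = 1/(3 + (-5 + x)) = 1/(-2 + x))
G(w) = w²*(7 - 5*w)
G(-57) + b(-197, -151) = (-57)²*(7 - 5*(-57)) + 1/(-2 - 197) = 3249*(7 + 285) + 1/(-199) = 3249*292 - 1/199 = 948708 - 1/199 = 188792891/199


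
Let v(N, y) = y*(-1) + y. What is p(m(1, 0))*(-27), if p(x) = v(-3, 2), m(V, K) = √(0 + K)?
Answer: 0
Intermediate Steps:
m(V, K) = √K
v(N, y) = 0 (v(N, y) = -y + y = 0)
p(x) = 0
p(m(1, 0))*(-27) = 0*(-27) = 0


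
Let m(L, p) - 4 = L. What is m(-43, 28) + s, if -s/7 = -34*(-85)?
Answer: -20269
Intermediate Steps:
m(L, p) = 4 + L
s = -20230 (s = -(-238)*(-85) = -7*2890 = -20230)
m(-43, 28) + s = (4 - 43) - 20230 = -39 - 20230 = -20269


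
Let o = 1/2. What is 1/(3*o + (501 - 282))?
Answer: 2/441 ≈ 0.0045351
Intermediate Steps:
o = ½ ≈ 0.50000
1/(3*o + (501 - 282)) = 1/(3*(½) + (501 - 282)) = 1/(3/2 + 219) = 1/(441/2) = 2/441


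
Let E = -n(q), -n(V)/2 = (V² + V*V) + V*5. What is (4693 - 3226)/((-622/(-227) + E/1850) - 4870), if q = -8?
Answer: -308033325/1021982924 ≈ -0.30141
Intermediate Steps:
n(V) = -10*V - 4*V² (n(V) = -2*((V² + V*V) + V*5) = -2*((V² + V²) + 5*V) = -2*(2*V² + 5*V) = -10*V - 4*V²)
E = 176 (E = -(-2)*(-8)*(5 + 2*(-8)) = -(-2)*(-8)*(5 - 16) = -(-2)*(-8)*(-11) = -1*(-176) = 176)
(4693 - 3226)/((-622/(-227) + E/1850) - 4870) = (4693 - 3226)/((-622/(-227) + 176/1850) - 4870) = 1467/((-622*(-1/227) + 176*(1/1850)) - 4870) = 1467/((622/227 + 88/925) - 4870) = 1467/(595326/209975 - 4870) = 1467/(-1021982924/209975) = 1467*(-209975/1021982924) = -308033325/1021982924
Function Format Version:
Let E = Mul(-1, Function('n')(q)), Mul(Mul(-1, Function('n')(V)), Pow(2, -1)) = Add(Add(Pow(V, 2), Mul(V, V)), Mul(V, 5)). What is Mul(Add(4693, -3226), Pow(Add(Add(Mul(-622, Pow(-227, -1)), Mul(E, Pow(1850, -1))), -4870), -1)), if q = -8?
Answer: Rational(-308033325, 1021982924) ≈ -0.30141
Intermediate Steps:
Function('n')(V) = Add(Mul(-10, V), Mul(-4, Pow(V, 2))) (Function('n')(V) = Mul(-2, Add(Add(Pow(V, 2), Mul(V, V)), Mul(V, 5))) = Mul(-2, Add(Add(Pow(V, 2), Pow(V, 2)), Mul(5, V))) = Mul(-2, Add(Mul(2, Pow(V, 2)), Mul(5, V))) = Add(Mul(-10, V), Mul(-4, Pow(V, 2))))
E = 176 (E = Mul(-1, Mul(-2, -8, Add(5, Mul(2, -8)))) = Mul(-1, Mul(-2, -8, Add(5, -16))) = Mul(-1, Mul(-2, -8, -11)) = Mul(-1, -176) = 176)
Mul(Add(4693, -3226), Pow(Add(Add(Mul(-622, Pow(-227, -1)), Mul(E, Pow(1850, -1))), -4870), -1)) = Mul(Add(4693, -3226), Pow(Add(Add(Mul(-622, Pow(-227, -1)), Mul(176, Pow(1850, -1))), -4870), -1)) = Mul(1467, Pow(Add(Add(Mul(-622, Rational(-1, 227)), Mul(176, Rational(1, 1850))), -4870), -1)) = Mul(1467, Pow(Add(Add(Rational(622, 227), Rational(88, 925)), -4870), -1)) = Mul(1467, Pow(Add(Rational(595326, 209975), -4870), -1)) = Mul(1467, Pow(Rational(-1021982924, 209975), -1)) = Mul(1467, Rational(-209975, 1021982924)) = Rational(-308033325, 1021982924)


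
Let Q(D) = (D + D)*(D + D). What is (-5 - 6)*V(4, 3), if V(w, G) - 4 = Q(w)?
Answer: -748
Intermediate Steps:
Q(D) = 4*D² (Q(D) = (2*D)*(2*D) = 4*D²)
V(w, G) = 4 + 4*w²
(-5 - 6)*V(4, 3) = (-5 - 6)*(4 + 4*4²) = -11*(4 + 4*16) = -11*(4 + 64) = -11*68 = -748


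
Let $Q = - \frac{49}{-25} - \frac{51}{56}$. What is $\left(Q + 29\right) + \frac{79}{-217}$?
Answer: $\frac{1288339}{43400} \approx 29.685$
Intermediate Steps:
$Q = \frac{1469}{1400}$ ($Q = \left(-49\right) \left(- \frac{1}{25}\right) - \frac{51}{56} = \frac{49}{25} - \frac{51}{56} = \frac{1469}{1400} \approx 1.0493$)
$\left(Q + 29\right) + \frac{79}{-217} = \left(\frac{1469}{1400} + 29\right) + \frac{79}{-217} = \frac{42069}{1400} + 79 \left(- \frac{1}{217}\right) = \frac{42069}{1400} - \frac{79}{217} = \frac{1288339}{43400}$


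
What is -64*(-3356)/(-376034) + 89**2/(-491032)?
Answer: -54222191201/92322363544 ≈ -0.58731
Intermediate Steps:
-64*(-3356)/(-376034) + 89**2/(-491032) = 214784*(-1/376034) + 7921*(-1/491032) = -107392/188017 - 7921/491032 = -54222191201/92322363544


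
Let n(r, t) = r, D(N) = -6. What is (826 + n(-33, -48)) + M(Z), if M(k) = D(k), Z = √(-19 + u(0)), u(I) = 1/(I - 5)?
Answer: 787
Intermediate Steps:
u(I) = 1/(-5 + I)
Z = 4*I*√30/5 (Z = √(-19 + 1/(-5 + 0)) = √(-19 + 1/(-5)) = √(-19 - ⅕) = √(-96/5) = 4*I*√30/5 ≈ 4.3818*I)
M(k) = -6
(826 + n(-33, -48)) + M(Z) = (826 - 33) - 6 = 793 - 6 = 787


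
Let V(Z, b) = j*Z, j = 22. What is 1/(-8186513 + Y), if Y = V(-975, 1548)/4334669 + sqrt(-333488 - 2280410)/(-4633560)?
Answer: -1651240843338016973907824884322400/13517904638288762933957398982432288620589 + 43530802663588133580*I*sqrt(2613898)/13517904638288762933957398982432288620589 ≈ -1.2215e-7 + 5.2063e-18*I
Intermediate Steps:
V(Z, b) = 22*Z
Y = -21450/4334669 - I*sqrt(2613898)/4633560 (Y = (22*(-975))/4334669 + sqrt(-333488 - 2280410)/(-4633560) = -21450*1/4334669 + sqrt(-2613898)*(-1/4633560) = -21450/4334669 + (I*sqrt(2613898))*(-1/4633560) = -21450/4334669 - I*sqrt(2613898)/4633560 ≈ -0.0049485 - 0.00034892*I)
1/(-8186513 + Y) = 1/(-8186513 + (-21450/4334669 - I*sqrt(2613898)/4633560)) = 1/(-35485824140647/4334669 - I*sqrt(2613898)/4633560)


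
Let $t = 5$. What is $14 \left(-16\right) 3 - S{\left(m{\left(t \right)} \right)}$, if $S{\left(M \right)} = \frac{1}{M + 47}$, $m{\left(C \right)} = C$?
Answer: $- \frac{34945}{52} \approx -672.02$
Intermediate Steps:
$S{\left(M \right)} = \frac{1}{47 + M}$
$14 \left(-16\right) 3 - S{\left(m{\left(t \right)} \right)} = 14 \left(-16\right) 3 - \frac{1}{47 + 5} = \left(-224\right) 3 - \frac{1}{52} = -672 - \frac{1}{52} = - \frac{34945}{52}$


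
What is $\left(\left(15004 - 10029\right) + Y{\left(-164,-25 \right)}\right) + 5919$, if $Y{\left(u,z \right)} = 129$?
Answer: $11023$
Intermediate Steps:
$\left(\left(15004 - 10029\right) + Y{\left(-164,-25 \right)}\right) + 5919 = \left(\left(15004 - 10029\right) + 129\right) + 5919 = \left(4975 + 129\right) + 5919 = 5104 + 5919 = 11023$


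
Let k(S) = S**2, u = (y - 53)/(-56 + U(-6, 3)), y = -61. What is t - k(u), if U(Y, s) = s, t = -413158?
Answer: -1160573818/2809 ≈ -4.1316e+5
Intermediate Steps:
u = 114/53 (u = (-61 - 53)/(-56 + 3) = -114/(-53) = -114*(-1/53) = 114/53 ≈ 2.1509)
t - k(u) = -413158 - (114/53)**2 = -413158 - 1*12996/2809 = -413158 - 12996/2809 = -1160573818/2809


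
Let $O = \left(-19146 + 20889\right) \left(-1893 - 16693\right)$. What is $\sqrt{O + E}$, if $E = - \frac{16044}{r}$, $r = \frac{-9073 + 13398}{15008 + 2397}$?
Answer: $\frac{i \sqrt{24287356195410}}{865} \approx 5697.4 i$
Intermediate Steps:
$r = \frac{865}{3481}$ ($r = \frac{4325}{17405} = 4325 \cdot \frac{1}{17405} = \frac{865}{3481} \approx 0.24849$)
$O = -32395398$ ($O = 1743 \left(-18586\right) = -32395398$)
$E = - \frac{55849164}{865}$ ($E = - \frac{16044}{\frac{865}{3481}} = \left(-16044\right) \frac{3481}{865} = - \frac{55849164}{865} \approx -64566.0$)
$\sqrt{O + E} = \sqrt{-32395398 - \frac{55849164}{865}} = \sqrt{- \frac{28077868434}{865}} = \frac{i \sqrt{24287356195410}}{865}$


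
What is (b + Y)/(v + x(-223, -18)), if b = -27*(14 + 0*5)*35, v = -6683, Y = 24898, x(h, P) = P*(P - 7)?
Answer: -11668/6233 ≈ -1.8720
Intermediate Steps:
x(h, P) = P*(-7 + P)
b = -13230 (b = -27*(14 + 0)*35 = -27*14*35 = -378*35 = -13230)
(b + Y)/(v + x(-223, -18)) = (-13230 + 24898)/(-6683 - 18*(-7 - 18)) = 11668/(-6683 - 18*(-25)) = 11668/(-6683 + 450) = 11668/(-6233) = 11668*(-1/6233) = -11668/6233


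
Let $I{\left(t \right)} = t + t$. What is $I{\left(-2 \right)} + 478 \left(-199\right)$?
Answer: $-95126$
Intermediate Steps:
$I{\left(t \right)} = 2 t$
$I{\left(-2 \right)} + 478 \left(-199\right) = 2 \left(-2\right) + 478 \left(-199\right) = -4 - 95122 = -95126$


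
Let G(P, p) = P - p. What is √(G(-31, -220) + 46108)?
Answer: √46297 ≈ 215.17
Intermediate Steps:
√(G(-31, -220) + 46108) = √((-31 - 1*(-220)) + 46108) = √((-31 + 220) + 46108) = √(189 + 46108) = √46297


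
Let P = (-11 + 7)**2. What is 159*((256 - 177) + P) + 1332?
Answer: 16437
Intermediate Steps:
P = 16 (P = (-4)**2 = 16)
159*((256 - 177) + P) + 1332 = 159*((256 - 177) + 16) + 1332 = 159*(79 + 16) + 1332 = 159*95 + 1332 = 15105 + 1332 = 16437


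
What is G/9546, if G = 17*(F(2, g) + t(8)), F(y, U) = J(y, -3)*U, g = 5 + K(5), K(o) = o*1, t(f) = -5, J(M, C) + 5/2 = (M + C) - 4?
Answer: -680/4773 ≈ -0.14247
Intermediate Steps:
J(M, C) = -13/2 + C + M (J(M, C) = -5/2 + ((M + C) - 4) = -5/2 + ((C + M) - 4) = -5/2 + (-4 + C + M) = -13/2 + C + M)
K(o) = o
g = 10 (g = 5 + 5 = 10)
F(y, U) = U*(-19/2 + y) (F(y, U) = (-13/2 - 3 + y)*U = (-19/2 + y)*U = U*(-19/2 + y))
G = -1360 (G = 17*((1/2)*10*(-19 + 2*2) - 5) = 17*((1/2)*10*(-19 + 4) - 5) = 17*((1/2)*10*(-15) - 5) = 17*(-75 - 5) = 17*(-80) = -1360)
G/9546 = -1360/9546 = -1360*1/9546 = -680/4773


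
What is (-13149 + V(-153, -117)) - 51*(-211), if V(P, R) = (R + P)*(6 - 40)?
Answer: 6792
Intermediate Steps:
V(P, R) = -34*P - 34*R (V(P, R) = (P + R)*(-34) = -34*P - 34*R)
(-13149 + V(-153, -117)) - 51*(-211) = (-13149 + (-34*(-153) - 34*(-117))) - 51*(-211) = (-13149 + (5202 + 3978)) + 10761 = (-13149 + 9180) + 10761 = -3969 + 10761 = 6792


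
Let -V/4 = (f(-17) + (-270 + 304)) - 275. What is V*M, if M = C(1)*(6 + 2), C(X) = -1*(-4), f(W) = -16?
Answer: 32896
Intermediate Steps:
C(X) = 4
M = 32 (M = 4*(6 + 2) = 4*8 = 32)
V = 1028 (V = -4*((-16 + (-270 + 304)) - 275) = -4*((-16 + 34) - 275) = -4*(18 - 275) = -4*(-257) = 1028)
V*M = 1028*32 = 32896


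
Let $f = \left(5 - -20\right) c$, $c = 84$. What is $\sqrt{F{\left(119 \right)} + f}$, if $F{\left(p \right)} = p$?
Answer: $\sqrt{2219} \approx 47.106$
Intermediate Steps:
$f = 2100$ ($f = \left(5 - -20\right) 84 = \left(5 + 20\right) 84 = 25 \cdot 84 = 2100$)
$\sqrt{F{\left(119 \right)} + f} = \sqrt{119 + 2100} = \sqrt{2219}$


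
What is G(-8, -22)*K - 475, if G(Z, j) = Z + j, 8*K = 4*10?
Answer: -625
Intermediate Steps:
K = 5 (K = (4*10)/8 = (⅛)*40 = 5)
G(-8, -22)*K - 475 = (-8 - 22)*5 - 475 = -30*5 - 475 = -150 - 475 = -625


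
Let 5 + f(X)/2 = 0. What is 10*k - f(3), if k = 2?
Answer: 30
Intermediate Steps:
f(X) = -10 (f(X) = -10 + 2*0 = -10 + 0 = -10)
10*k - f(3) = 10*2 - 1*(-10) = 20 + 10 = 30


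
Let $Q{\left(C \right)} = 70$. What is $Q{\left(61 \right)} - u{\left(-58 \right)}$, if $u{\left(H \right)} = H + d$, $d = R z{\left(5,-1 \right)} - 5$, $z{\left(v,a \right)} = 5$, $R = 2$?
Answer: $123$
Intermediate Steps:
$d = 5$ ($d = 2 \cdot 5 - 5 = 10 - 5 = 5$)
$u{\left(H \right)} = 5 + H$ ($u{\left(H \right)} = H + 5 = 5 + H$)
$Q{\left(61 \right)} - u{\left(-58 \right)} = 70 - \left(5 - 58\right) = 70 - -53 = 70 + 53 = 123$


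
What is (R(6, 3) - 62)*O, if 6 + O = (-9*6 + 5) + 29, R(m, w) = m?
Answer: 1456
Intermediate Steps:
O = -26 (O = -6 + ((-9*6 + 5) + 29) = -6 + ((-54 + 5) + 29) = -6 + (-49 + 29) = -6 - 20 = -26)
(R(6, 3) - 62)*O = (6 - 62)*(-26) = -56*(-26) = 1456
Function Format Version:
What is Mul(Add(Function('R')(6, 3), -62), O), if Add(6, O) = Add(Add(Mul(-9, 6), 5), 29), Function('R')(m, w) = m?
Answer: 1456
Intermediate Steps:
O = -26 (O = Add(-6, Add(Add(Mul(-9, 6), 5), 29)) = Add(-6, Add(Add(-54, 5), 29)) = Add(-6, Add(-49, 29)) = Add(-6, -20) = -26)
Mul(Add(Function('R')(6, 3), -62), O) = Mul(Add(6, -62), -26) = Mul(-56, -26) = 1456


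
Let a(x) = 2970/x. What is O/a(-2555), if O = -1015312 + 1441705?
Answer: -2200877/6 ≈ -3.6681e+5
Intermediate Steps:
O = 426393
O/a(-2555) = 426393/((2970/(-2555))) = 426393/((2970*(-1/2555))) = 426393/(-594/511) = 426393*(-511/594) = -2200877/6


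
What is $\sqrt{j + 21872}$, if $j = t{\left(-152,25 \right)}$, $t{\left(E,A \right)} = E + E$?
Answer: $8 \sqrt{337} \approx 146.86$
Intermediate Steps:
$t{\left(E,A \right)} = 2 E$
$j = -304$ ($j = 2 \left(-152\right) = -304$)
$\sqrt{j + 21872} = \sqrt{-304 + 21872} = \sqrt{21568} = 8 \sqrt{337}$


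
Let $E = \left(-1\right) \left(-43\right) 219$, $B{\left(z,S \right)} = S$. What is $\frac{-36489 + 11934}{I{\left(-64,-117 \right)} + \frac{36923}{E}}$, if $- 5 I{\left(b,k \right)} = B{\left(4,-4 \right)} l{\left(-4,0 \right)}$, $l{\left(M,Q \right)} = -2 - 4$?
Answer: $\frac{1156172175}{41393} \approx 27932.0$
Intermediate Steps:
$l{\left(M,Q \right)} = -6$ ($l{\left(M,Q \right)} = -2 - 4 = -6$)
$I{\left(b,k \right)} = - \frac{24}{5}$ ($I{\left(b,k \right)} = - \frac{\left(-4\right) \left(-6\right)}{5} = \left(- \frac{1}{5}\right) 24 = - \frac{24}{5}$)
$E = 9417$ ($E = 43 \cdot 219 = 9417$)
$\frac{-36489 + 11934}{I{\left(-64,-117 \right)} + \frac{36923}{E}} = \frac{-36489 + 11934}{- \frac{24}{5} + \frac{36923}{9417}} = - \frac{24555}{- \frac{24}{5} + 36923 \cdot \frac{1}{9417}} = - \frac{24555}{- \frac{24}{5} + \frac{36923}{9417}} = - \frac{24555}{- \frac{41393}{47085}} = \left(-24555\right) \left(- \frac{47085}{41393}\right) = \frac{1156172175}{41393}$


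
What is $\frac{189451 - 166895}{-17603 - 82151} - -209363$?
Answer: $\frac{10442387073}{49877} \approx 2.0936 \cdot 10^{5}$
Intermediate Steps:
$\frac{189451 - 166895}{-17603 - 82151} - -209363 = \frac{22556}{-99754} + 209363 = 22556 \left(- \frac{1}{99754}\right) + 209363 = - \frac{11278}{49877} + 209363 = \frac{10442387073}{49877}$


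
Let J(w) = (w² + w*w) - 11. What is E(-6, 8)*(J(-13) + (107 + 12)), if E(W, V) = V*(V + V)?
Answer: 57088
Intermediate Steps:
E(W, V) = 2*V² (E(W, V) = V*(2*V) = 2*V²)
J(w) = -11 + 2*w² (J(w) = (w² + w²) - 11 = 2*w² - 11 = -11 + 2*w²)
E(-6, 8)*(J(-13) + (107 + 12)) = (2*8²)*((-11 + 2*(-13)²) + (107 + 12)) = (2*64)*((-11 + 2*169) + 119) = 128*((-11 + 338) + 119) = 128*(327 + 119) = 128*446 = 57088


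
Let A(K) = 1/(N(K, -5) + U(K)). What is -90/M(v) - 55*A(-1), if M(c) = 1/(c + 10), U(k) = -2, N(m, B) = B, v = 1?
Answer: -6875/7 ≈ -982.14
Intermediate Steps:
M(c) = 1/(10 + c)
A(K) = -1/7 (A(K) = 1/(-5 - 2) = 1/(-7) = -1/7)
-90/M(v) - 55*A(-1) = -90/(1/(10 + 1)) - 55*(-1/7) = -90/(1/11) + 55/7 = -90/1/11 + 55/7 = -90*11 + 55/7 = -990 + 55/7 = -6875/7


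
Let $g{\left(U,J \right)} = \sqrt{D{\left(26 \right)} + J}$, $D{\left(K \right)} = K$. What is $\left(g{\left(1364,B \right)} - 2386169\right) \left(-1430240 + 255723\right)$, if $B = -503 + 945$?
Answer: $2802596055373 - 7047102 \sqrt{13} \approx 2.8026 \cdot 10^{12}$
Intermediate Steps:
$B = 442$
$g{\left(U,J \right)} = \sqrt{26 + J}$
$\left(g{\left(1364,B \right)} - 2386169\right) \left(-1430240 + 255723\right) = \left(\sqrt{26 + 442} - 2386169\right) \left(-1430240 + 255723\right) = \left(\sqrt{468} - 2386169\right) \left(-1174517\right) = \left(6 \sqrt{13} - 2386169\right) \left(-1174517\right) = \left(-2386169 + 6 \sqrt{13}\right) \left(-1174517\right) = 2802596055373 - 7047102 \sqrt{13}$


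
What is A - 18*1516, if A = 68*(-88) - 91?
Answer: -33363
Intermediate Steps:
A = -6075 (A = -5984 - 91 = -6075)
A - 18*1516 = -6075 - 18*1516 = -6075 - 1*27288 = -6075 - 27288 = -33363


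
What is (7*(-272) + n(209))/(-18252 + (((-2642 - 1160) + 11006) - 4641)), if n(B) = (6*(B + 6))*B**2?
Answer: -56346586/15689 ≈ -3591.5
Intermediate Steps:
n(B) = B**2*(36 + 6*B) (n(B) = (6*(6 + B))*B**2 = (36 + 6*B)*B**2 = B**2*(36 + 6*B))
(7*(-272) + n(209))/(-18252 + (((-2642 - 1160) + 11006) - 4641)) = (7*(-272) + 6*209**2*(6 + 209))/(-18252 + (((-2642 - 1160) + 11006) - 4641)) = (-1904 + 6*43681*215)/(-18252 + ((-3802 + 11006) - 4641)) = (-1904 + 56348490)/(-18252 + (7204 - 4641)) = 56346586/(-18252 + 2563) = 56346586/(-15689) = 56346586*(-1/15689) = -56346586/15689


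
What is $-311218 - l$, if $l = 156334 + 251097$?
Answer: $-718649$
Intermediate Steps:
$l = 407431$
$-311218 - l = -311218 - 407431 = -718649$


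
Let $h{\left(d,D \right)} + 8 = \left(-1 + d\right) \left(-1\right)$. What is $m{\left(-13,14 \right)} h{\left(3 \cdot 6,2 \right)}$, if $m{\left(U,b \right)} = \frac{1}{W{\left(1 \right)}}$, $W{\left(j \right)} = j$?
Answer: $-25$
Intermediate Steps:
$m{\left(U,b \right)} = 1$ ($m{\left(U,b \right)} = 1^{-1} = 1$)
$h{\left(d,D \right)} = -7 - d$ ($h{\left(d,D \right)} = -8 + \left(-1 + d\right) \left(-1\right) = -8 - \left(-1 + d\right) = -7 - d$)
$m{\left(-13,14 \right)} h{\left(3 \cdot 6,2 \right)} = 1 \left(-7 - 3 \cdot 6\right) = 1 \left(-7 - 18\right) = 1 \left(-25\right) = -25$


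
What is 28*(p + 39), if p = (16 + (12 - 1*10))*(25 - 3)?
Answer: 12180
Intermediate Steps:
p = 396 (p = (16 + (12 - 10))*22 = (16 + 2)*22 = 18*22 = 396)
28*(p + 39) = 28*(396 + 39) = 28*435 = 12180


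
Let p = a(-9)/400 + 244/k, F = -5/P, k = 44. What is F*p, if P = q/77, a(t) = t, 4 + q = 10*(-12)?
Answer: 170107/9920 ≈ 17.148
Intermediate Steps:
q = -124 (q = -4 + 10*(-12) = -4 - 120 = -124)
P = -124/77 ≈ -1.6104
F = 385/124 (F = -5/(-124/77) = -5*(-77/124) = 385/124 ≈ 3.1048)
p = 24301/4400 (p = -9/400 + 244/44 = -9*1/400 + 244*(1/44) = -9/400 + 61/11 = 24301/4400 ≈ 5.5230)
F*p = (385/124)*(24301/4400) = 170107/9920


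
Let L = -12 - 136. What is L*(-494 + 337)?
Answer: 23236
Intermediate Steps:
L = -148
L*(-494 + 337) = -148*(-494 + 337) = -148*(-157) = 23236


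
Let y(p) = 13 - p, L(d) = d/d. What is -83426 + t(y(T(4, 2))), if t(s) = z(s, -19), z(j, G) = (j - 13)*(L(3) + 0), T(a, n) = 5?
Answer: -83431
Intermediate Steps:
L(d) = 1
z(j, G) = -13 + j (z(j, G) = (j - 13)*(1 + 0) = (-13 + j)*1 = -13 + j)
t(s) = -13 + s
-83426 + t(y(T(4, 2))) = -83426 + (-13 + (13 - 1*5)) = -83426 + (-13 + (13 - 5)) = -83426 + (-13 + 8) = -83426 - 5 = -83431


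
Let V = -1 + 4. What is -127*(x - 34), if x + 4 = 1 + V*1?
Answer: 4318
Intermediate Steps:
V = 3
x = 0 (x = -4 + (1 + 3*1) = -4 + (1 + 3) = -4 + 4 = 0)
-127*(x - 34) = -127*(0 - 34) = -127*(-34) = 4318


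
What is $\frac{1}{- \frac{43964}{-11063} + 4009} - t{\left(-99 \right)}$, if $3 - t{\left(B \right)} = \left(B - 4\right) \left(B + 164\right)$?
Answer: $- \frac{297361255575}{44395531} \approx -6698.0$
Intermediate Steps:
$t{\left(B \right)} = 3 - \left(-4 + B\right) \left(164 + B\right)$ ($t{\left(B \right)} = 3 - \left(B - 4\right) \left(B + 164\right) = 3 - \left(-4 + B\right) \left(164 + B\right)$)
$\frac{1}{- \frac{43964}{-11063} + 4009} - t{\left(-99 \right)} = \frac{1}{- \frac{43964}{-11063} + 4009} - \left(659 - \left(-99\right)^{2} - -15840\right) = \frac{1}{\left(-43964\right) \left(- \frac{1}{11063}\right) + 4009} - \left(659 - 9801 + 15840\right) = \frac{1}{\frac{43964}{11063} + 4009} - \left(659 - 9801 + 15840\right) = \frac{1}{\frac{44395531}{11063}} - 6698 = \frac{11063}{44395531} - 6698 = - \frac{297361255575}{44395531}$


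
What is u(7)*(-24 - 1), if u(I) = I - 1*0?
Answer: -175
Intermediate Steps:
u(I) = I (u(I) = I + 0 = I)
u(7)*(-24 - 1) = 7*(-24 - 1) = 7*(-25) = -175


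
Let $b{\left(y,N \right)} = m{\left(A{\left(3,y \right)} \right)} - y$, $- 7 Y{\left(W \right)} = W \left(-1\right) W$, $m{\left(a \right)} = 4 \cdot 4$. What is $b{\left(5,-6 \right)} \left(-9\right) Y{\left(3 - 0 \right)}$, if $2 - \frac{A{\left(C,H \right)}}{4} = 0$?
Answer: $- \frac{891}{7} \approx -127.29$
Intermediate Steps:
$A{\left(C,H \right)} = 8$ ($A{\left(C,H \right)} = 8 - 0 = 8 + 0 = 8$)
$m{\left(a \right)} = 16$
$Y{\left(W \right)} = \frac{W^{2}}{7}$ ($Y{\left(W \right)} = - \frac{W \left(-1\right) W}{7} = - \frac{- W W}{7} = - \frac{\left(-1\right) W^{2}}{7} = \frac{W^{2}}{7}$)
$b{\left(y,N \right)} = 16 - y$
$b{\left(5,-6 \right)} \left(-9\right) Y{\left(3 - 0 \right)} = \left(16 - 5\right) \left(-9\right) \frac{\left(3 - 0\right)^{2}}{7} = \left(16 - 5\right) \left(-9\right) \frac{\left(3 + 0\right)^{2}}{7} = 11 \left(-9\right) \frac{3^{2}}{7} = - 99 \cdot \frac{1}{7} \cdot 9 = \left(-99\right) \frac{9}{7} = - \frac{891}{7}$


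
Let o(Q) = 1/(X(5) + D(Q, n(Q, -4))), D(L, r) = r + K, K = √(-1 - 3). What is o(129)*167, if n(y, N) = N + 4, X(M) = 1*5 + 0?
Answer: 835/29 - 334*I/29 ≈ 28.793 - 11.517*I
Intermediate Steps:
K = 2*I (K = √(-4) = 2*I ≈ 2.0*I)
X(M) = 5 (X(M) = 5 + 0 = 5)
n(y, N) = 4 + N
D(L, r) = r + 2*I
o(Q) = (5 - 2*I)/29 (o(Q) = 1/(5 + ((4 - 4) + 2*I)) = 1/(5 + (0 + 2*I)) = 1/(5 + 2*I) = (5 - 2*I)/29)
o(129)*167 = (5/29 - 2*I/29)*167 = 835/29 - 334*I/29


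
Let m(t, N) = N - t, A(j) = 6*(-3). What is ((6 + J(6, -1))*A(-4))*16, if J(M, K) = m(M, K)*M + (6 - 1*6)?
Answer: 10368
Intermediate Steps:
A(j) = -18
J(M, K) = M*(K - M) (J(M, K) = (K - M)*M + (6 - 1*6) = M*(K - M) + (6 - 6) = M*(K - M) + 0 = M*(K - M))
((6 + J(6, -1))*A(-4))*16 = ((6 + 6*(-1 - 1*6))*(-18))*16 = ((6 + 6*(-1 - 6))*(-18))*16 = ((6 + 6*(-7))*(-18))*16 = ((6 - 42)*(-18))*16 = -36*(-18)*16 = 648*16 = 10368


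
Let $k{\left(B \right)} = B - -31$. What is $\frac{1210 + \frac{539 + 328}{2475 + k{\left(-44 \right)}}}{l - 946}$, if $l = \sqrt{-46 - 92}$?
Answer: $- \frac{1409486551}{1101811474} - \frac{2979887 i \sqrt{138}}{2203622948} \approx -1.2792 - 0.015886 i$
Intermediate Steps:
$k{\left(B \right)} = 31 + B$ ($k{\left(B \right)} = B + 31 = 31 + B$)
$l = i \sqrt{138}$ ($l = \sqrt{-46 - 92} = \sqrt{-138} = i \sqrt{138} \approx 11.747 i$)
$\frac{1210 + \frac{539 + 328}{2475 + k{\left(-44 \right)}}}{l - 946} = \frac{1210 + \frac{539 + 328}{2475 + \left(31 - 44\right)}}{i \sqrt{138} - 946} = \frac{1210 + \frac{867}{2475 - 13}}{-946 + i \sqrt{138}} = \frac{1210 + \frac{867}{2462}}{-946 + i \sqrt{138}} = \frac{2979887}{2462 \left(-946 + i \sqrt{138}\right)}$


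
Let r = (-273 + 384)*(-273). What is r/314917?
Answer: -30303/314917 ≈ -0.096225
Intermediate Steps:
r = -30303 (r = 111*(-273) = -30303)
r/314917 = -30303/314917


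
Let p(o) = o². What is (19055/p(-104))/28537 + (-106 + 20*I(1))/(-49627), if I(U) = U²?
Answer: 27490074997/15317680840384 ≈ 0.0017947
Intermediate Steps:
(19055/p(-104))/28537 + (-106 + 20*I(1))/(-49627) = (19055/((-104)²))/28537 + (-106 + 20*1²)/(-49627) = (19055/10816)*(1/28537) + (-106 + 20*1)*(-1/49627) = (19055*(1/10816))*(1/28537) + (-106 + 20)*(-1/49627) = (19055/10816)*(1/28537) - 86*(-1/49627) = 19055/308656192 + 86/49627 = 27490074997/15317680840384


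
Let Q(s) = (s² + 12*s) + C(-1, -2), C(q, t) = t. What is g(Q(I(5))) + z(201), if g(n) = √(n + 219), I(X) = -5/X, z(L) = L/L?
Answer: 1 + √206 ≈ 15.353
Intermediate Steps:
z(L) = 1
Q(s) = -2 + s² + 12*s (Q(s) = (s² + 12*s) - 2 = -2 + s² + 12*s)
g(n) = √(219 + n)
g(Q(I(5))) + z(201) = √(219 + (-2 + (-5/5)² + 12*(-5/5))) + 1 = √(219 + (-2 + (-5*⅕)² + 12*(-5*⅕))) + 1 = √(219 + (-2 + (-1)² + 12*(-1))) + 1 = √(219 + (-2 + 1 - 12)) + 1 = √(219 - 13) + 1 = √206 + 1 = 1 + √206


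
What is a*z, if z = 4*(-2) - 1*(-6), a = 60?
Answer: -120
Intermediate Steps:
z = -2 (z = -8 + 6 = -2)
a*z = 60*(-2) = -120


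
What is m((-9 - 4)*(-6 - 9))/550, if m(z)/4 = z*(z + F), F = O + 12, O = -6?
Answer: 15678/55 ≈ 285.05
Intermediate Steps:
F = 6 (F = -6 + 12 = 6)
m(z) = 4*z*(6 + z) (m(z) = 4*(z*(z + 6)) = 4*(z*(6 + z)) = 4*z*(6 + z))
m((-9 - 4)*(-6 - 9))/550 = (4*((-9 - 4)*(-6 - 9))*(6 + (-9 - 4)*(-6 - 9)))/550 = (4*(-13*(-15))*(6 - 13*(-15)))*(1/550) = (4*195*(6 + 195))*(1/550) = (4*195*201)*(1/550) = 156780*(1/550) = 15678/55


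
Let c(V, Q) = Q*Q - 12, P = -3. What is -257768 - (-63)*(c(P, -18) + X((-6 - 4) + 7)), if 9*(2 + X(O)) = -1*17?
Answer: -238357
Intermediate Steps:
c(V, Q) = -12 + Q² (c(V, Q) = Q² - 12 = -12 + Q²)
X(O) = -35/9 (X(O) = -2 + (-1*17)/9 = -2 + (⅑)*(-17) = -2 - 17/9 = -35/9)
-257768 - (-63)*(c(P, -18) + X((-6 - 4) + 7)) = -257768 - (-63)*((-12 + (-18)²) - 35/9) = -257768 - (-63)*((-12 + 324) - 35/9) = -257768 - (-63)*(312 - 35/9) = -257768 - (-63)*2773/9 = -257768 - 1*(-19411) = -257768 + 19411 = -238357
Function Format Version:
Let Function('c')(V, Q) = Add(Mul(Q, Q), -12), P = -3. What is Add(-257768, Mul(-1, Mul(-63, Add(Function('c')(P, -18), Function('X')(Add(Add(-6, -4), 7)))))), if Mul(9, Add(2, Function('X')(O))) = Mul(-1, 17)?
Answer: -238357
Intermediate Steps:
Function('c')(V, Q) = Add(-12, Pow(Q, 2)) (Function('c')(V, Q) = Add(Pow(Q, 2), -12) = Add(-12, Pow(Q, 2)))
Function('X')(O) = Rational(-35, 9) (Function('X')(O) = Add(-2, Mul(Rational(1, 9), Mul(-1, 17))) = Add(-2, Mul(Rational(1, 9), -17)) = Add(-2, Rational(-17, 9)) = Rational(-35, 9))
Add(-257768, Mul(-1, Mul(-63, Add(Function('c')(P, -18), Function('X')(Add(Add(-6, -4), 7)))))) = Add(-257768, Mul(-1, Mul(-63, Add(Add(-12, Pow(-18, 2)), Rational(-35, 9))))) = Add(-257768, Mul(-1, Mul(-63, Add(Add(-12, 324), Rational(-35, 9))))) = Add(-257768, Mul(-1, Mul(-63, Add(312, Rational(-35, 9))))) = Add(-257768, Mul(-1, Mul(-63, Rational(2773, 9)))) = Add(-257768, Mul(-1, -19411)) = Add(-257768, 19411) = -238357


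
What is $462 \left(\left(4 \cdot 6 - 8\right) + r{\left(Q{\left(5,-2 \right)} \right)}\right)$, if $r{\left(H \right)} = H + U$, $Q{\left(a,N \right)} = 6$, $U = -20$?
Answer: $924$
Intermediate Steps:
$r{\left(H \right)} = -20 + H$ ($r{\left(H \right)} = H - 20 = -20 + H$)
$462 \left(\left(4 \cdot 6 - 8\right) + r{\left(Q{\left(5,-2 \right)} \right)}\right) = 462 \left(\left(4 \cdot 6 - 8\right) + \left(-20 + 6\right)\right) = 462 \left(\left(24 - 8\right) - 14\right) = 462 \left(16 - 14\right) = 462 \cdot 2 = 924$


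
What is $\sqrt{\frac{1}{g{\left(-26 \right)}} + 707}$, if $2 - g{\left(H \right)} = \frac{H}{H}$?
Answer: $2 \sqrt{177} \approx 26.608$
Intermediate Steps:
$g{\left(H \right)} = 1$ ($g{\left(H \right)} = 2 - \frac{H}{H} = 2 - 1 = 1$)
$\sqrt{\frac{1}{g{\left(-26 \right)}} + 707} = \sqrt{1^{-1} + 707} = \sqrt{1 + 707} = \sqrt{708} = 2 \sqrt{177}$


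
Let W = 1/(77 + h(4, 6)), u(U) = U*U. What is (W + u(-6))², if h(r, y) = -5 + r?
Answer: 7491169/5776 ≈ 1296.9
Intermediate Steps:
u(U) = U²
W = 1/76 (W = 1/(77 + (-5 + 4)) = 1/(77 - 1) = 1/76 ≈ 0.013158)
(W + u(-6))² = (1/76 + (-6)²)² = (1/76 + 36)² = (2737/76)² = 7491169/5776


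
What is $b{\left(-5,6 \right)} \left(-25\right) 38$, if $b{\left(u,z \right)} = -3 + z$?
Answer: $-2850$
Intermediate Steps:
$b{\left(-5,6 \right)} \left(-25\right) 38 = \left(-3 + 6\right) \left(-25\right) 38 = 3 \left(-25\right) 38 = \left(-75\right) 38 = -2850$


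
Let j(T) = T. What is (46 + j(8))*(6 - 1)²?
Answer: 1350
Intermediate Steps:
(46 + j(8))*(6 - 1)² = (46 + 8)*(6 - 1)² = 54*5² = 54*25 = 1350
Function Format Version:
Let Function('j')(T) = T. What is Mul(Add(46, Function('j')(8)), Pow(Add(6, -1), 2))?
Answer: 1350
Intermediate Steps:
Mul(Add(46, Function('j')(8)), Pow(Add(6, -1), 2)) = Mul(Add(46, 8), Pow(Add(6, -1), 2)) = Mul(54, Pow(5, 2)) = Mul(54, 25) = 1350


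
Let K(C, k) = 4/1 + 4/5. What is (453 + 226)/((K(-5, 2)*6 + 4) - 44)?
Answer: -485/8 ≈ -60.625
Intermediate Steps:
K(C, k) = 24/5 (K(C, k) = 4*1 + 4*(⅕) = 4 + ⅘ = 24/5)
(453 + 226)/((K(-5, 2)*6 + 4) - 44) = (453 + 226)/(((24/5)*6 + 4) - 44) = 679/((144/5 + 4) - 44) = 679/(164/5 - 44) = 679/(-56/5) = 679*(-5/56) = -485/8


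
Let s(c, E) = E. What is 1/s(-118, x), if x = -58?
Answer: -1/58 ≈ -0.017241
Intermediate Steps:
1/s(-118, x) = 1/(-58) = -1/58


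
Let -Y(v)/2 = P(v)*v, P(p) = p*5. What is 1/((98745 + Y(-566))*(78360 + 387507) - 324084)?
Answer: -1/1446431173689 ≈ -6.9136e-13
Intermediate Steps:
P(p) = 5*p
Y(v) = -10*v**2 (Y(v) = -2*5*v*v = -10*v**2)
1/((98745 + Y(-566))*(78360 + 387507) - 324084) = 1/((98745 - 10*(-566)**2)*(78360 + 387507) - 324084) = 1/((98745 - 10*320356)*465867 - 324084) = 1/((98745 - 3203560)*465867 - 324084) = 1/(-3104815*465867 - 324084) = 1/(-1446430849605 - 324084) = 1/(-1446431173689) = -1/1446431173689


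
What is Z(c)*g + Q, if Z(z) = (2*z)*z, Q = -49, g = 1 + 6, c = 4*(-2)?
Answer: 847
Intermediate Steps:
c = -8
g = 7
Z(z) = 2*z²
Z(c)*g + Q = (2*(-8)²)*7 - 49 = (2*64)*7 - 49 = 128*7 - 49 = 896 - 49 = 847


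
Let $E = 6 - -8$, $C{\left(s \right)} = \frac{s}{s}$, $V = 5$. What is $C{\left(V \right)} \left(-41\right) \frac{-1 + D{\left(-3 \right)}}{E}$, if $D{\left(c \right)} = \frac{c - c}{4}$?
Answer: $\frac{41}{14} \approx 2.9286$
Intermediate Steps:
$D{\left(c \right)} = 0$ ($D{\left(c \right)} = 0 \cdot \frac{1}{4} = 0$)
$C{\left(s \right)} = 1$
$E = 14$ ($E = 6 + 8 = 14$)
$C{\left(V \right)} \left(-41\right) \frac{-1 + D{\left(-3 \right)}}{E} = 1 \left(-41\right) \frac{-1 + 0}{14} = - 41 \left(\left(-1\right) \frac{1}{14}\right) = \left(-41\right) \left(- \frac{1}{14}\right) = \frac{41}{14}$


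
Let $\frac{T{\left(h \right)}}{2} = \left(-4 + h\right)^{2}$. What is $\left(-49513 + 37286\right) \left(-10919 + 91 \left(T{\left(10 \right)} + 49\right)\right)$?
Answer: $-1124884$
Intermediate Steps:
$T{\left(h \right)} = 2 \left(-4 + h\right)^{2}$
$\left(-49513 + 37286\right) \left(-10919 + 91 \left(T{\left(10 \right)} + 49\right)\right) = \left(-49513 + 37286\right) \left(-10919 + 91 \left(2 \left(-4 + 10\right)^{2} + 49\right)\right) = - 12227 \left(-10919 + 91 \left(2 \cdot 6^{2} + 49\right)\right) = - 12227 \left(-10919 + 91 \left(2 \cdot 36 + 49\right)\right) = - 12227 \left(-10919 + 91 \left(72 + 49\right)\right) = - 12227 \left(-10919 + 91 \cdot 121\right) = - 12227 \left(-10919 + 11011\right) = \left(-12227\right) 92 = -1124884$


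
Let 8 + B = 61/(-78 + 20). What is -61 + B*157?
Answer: -85963/58 ≈ -1482.1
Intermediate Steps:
B = -525/58 (B = -8 + 61/(-78 + 20) = -8 + 61/(-58) = -8 + 61*(-1/58) = -8 - 61/58 = -525/58 ≈ -9.0517)
-61 + B*157 = -61 - 525/58*157 = -61 - 82425/58 = -85963/58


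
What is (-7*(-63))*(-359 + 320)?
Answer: -17199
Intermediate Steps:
(-7*(-63))*(-359 + 320) = 441*(-39) = -17199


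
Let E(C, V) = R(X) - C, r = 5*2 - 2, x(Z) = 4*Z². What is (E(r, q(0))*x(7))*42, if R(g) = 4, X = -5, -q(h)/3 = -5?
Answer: -32928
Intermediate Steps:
q(h) = 15 (q(h) = -3*(-5) = 15)
r = 8 (r = 10 - 2 = 8)
E(C, V) = 4 - C
(E(r, q(0))*x(7))*42 = ((4 - 1*8)*(4*7²))*42 = ((4 - 8)*(4*49))*42 = -4*196*42 = -784*42 = -32928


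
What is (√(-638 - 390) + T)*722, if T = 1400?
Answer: 1010800 + 1444*I*√257 ≈ 1.0108e+6 + 23149.0*I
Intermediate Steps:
(√(-638 - 390) + T)*722 = (√(-638 - 390) + 1400)*722 = (√(-1028) + 1400)*722 = (2*I*√257 + 1400)*722 = (1400 + 2*I*√257)*722 = 1010800 + 1444*I*√257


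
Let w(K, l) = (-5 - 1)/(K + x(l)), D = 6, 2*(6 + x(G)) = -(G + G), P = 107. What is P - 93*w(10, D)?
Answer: -172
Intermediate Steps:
x(G) = -6 - G (x(G) = -6 + (-(G + G))/2 = -6 + (-2*G)/2 = -6 - G)
w(K, l) = -6/(-6 + K - l) (w(K, l) = (-5 - 1)/(K + (-6 - l)) = -6/(-6 + K - l))
P - 93*w(10, D) = 107 - 558/(6 + 6 - 1*10) = 107 - 558/(6 + 6 - 10) = 107 - 558/2 = 107 - 93*3 = 107 - 279 = -172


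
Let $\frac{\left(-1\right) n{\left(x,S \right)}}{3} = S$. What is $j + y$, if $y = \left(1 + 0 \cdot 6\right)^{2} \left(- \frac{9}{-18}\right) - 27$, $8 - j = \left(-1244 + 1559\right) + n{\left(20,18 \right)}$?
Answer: $- \frac{559}{2} \approx -279.5$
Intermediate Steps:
$n{\left(x,S \right)} = - 3 S$
$j = -253$ ($j = 8 - \left(\left(-1244 + 1559\right) - 54\right) = 8 - \left(315 - 54\right) = 8 - 261 = -253$)
$y = - \frac{53}{2}$ ($y = \left(1 + 0\right)^{2} \left(\left(-9\right) \left(- \frac{1}{18}\right)\right) - 27 = 1^{2} \cdot \frac{1}{2} - 27 = 1 \cdot \frac{1}{2} - 27 = \frac{1}{2} - 27 = - \frac{53}{2} \approx -26.5$)
$j + y = -253 - \frac{53}{2} = - \frac{559}{2}$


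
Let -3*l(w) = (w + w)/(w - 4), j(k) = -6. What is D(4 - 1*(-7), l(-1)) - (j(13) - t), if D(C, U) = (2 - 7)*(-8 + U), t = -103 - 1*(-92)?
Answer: 107/3 ≈ 35.667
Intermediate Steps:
l(w) = -2*w/(3*(-4 + w)) (l(w) = -(w + w)/(3*(w - 4)) = -2*w/(3*(-4 + w)))
t = -11 (t = -103 + 92 = -11)
D(C, U) = 40 - 5*U (D(C, U) = -5*(-8 + U) = 40 - 5*U)
D(4 - 1*(-7), l(-1)) - (j(13) - t) = (40 - (-10)*(-1)/(-12 + 3*(-1))) - (-6 - 1*(-11)) = (40 - (-10)*(-1)/(-12 - 3)) - (-6 + 11) = (40 - (-10)*(-1)/(-15)) - 1*5 = (40 - (-10)*(-1)*(-1)/15) - 5 = (40 - 5*(-2/15)) - 5 = (40 + ⅔) - 5 = 122/3 - 5 = 107/3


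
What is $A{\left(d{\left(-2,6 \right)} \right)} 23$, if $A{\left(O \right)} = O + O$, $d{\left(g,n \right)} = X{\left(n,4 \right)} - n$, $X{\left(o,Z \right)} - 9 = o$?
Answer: $414$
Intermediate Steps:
$X{\left(o,Z \right)} = 9 + o$
$d{\left(g,n \right)} = 9$ ($d{\left(g,n \right)} = \left(9 + n\right) - n = 9$)
$A{\left(O \right)} = 2 O$
$A{\left(d{\left(-2,6 \right)} \right)} 23 = 2 \cdot 9 \cdot 23 = 18 \cdot 23 = 414$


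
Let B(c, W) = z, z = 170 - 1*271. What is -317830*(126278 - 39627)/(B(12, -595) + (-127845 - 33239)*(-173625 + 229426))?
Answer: 5508057466/1797729677 ≈ 3.0639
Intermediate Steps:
z = -101 (z = 170 - 271 = -101)
B(c, W) = -101
-317830*(126278 - 39627)/(B(12, -595) + (-127845 - 33239)*(-173625 + 229426)) = -317830*(126278 - 39627)/(-101 + (-127845 - 33239)*(-173625 + 229426)) = -317830*86651/(-101 - 161084*55801) = -317830*86651/(-101 - 8988648284) = -317830/((-8988648385*1/86651)) = -317830/(-8988648385/86651) = -317830*(-86651/8988648385) = 5508057466/1797729677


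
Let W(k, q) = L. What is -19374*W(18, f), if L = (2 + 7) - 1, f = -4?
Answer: -154992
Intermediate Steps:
L = 8 (L = 9 - 1 = 8)
W(k, q) = 8
-19374*W(18, f) = -19374*8 = -154992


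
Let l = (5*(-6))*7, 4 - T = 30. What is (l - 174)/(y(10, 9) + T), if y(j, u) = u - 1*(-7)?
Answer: 192/5 ≈ 38.400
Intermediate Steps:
T = -26 (T = 4 - 1*30 = 4 - 30 = -26)
y(j, u) = 7 + u (y(j, u) = u + 7 = 7 + u)
l = -210 (l = -30*7 = -210)
(l - 174)/(y(10, 9) + T) = (-210 - 174)/((7 + 9) - 26) = -384/(16 - 26) = -384/(-10) = -384*(-1/10) = 192/5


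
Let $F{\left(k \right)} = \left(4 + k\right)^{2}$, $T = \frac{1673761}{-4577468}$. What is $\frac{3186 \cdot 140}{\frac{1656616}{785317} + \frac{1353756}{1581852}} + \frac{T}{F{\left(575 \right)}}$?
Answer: $\frac{5450577259797202008056946451}{36235651949738201101932} \approx 1.5042 \cdot 10^{5}$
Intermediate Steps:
$T = - \frac{1673761}{4577468}$ ($T = 1673761 \left(- \frac{1}{4577468}\right) = - \frac{1673761}{4577468} \approx -0.36565$)
$\frac{3186 \cdot 140}{\frac{1656616}{785317} + \frac{1353756}{1581852}} + \frac{T}{F{\left(575 \right)}} = \frac{3186 \cdot 140}{\frac{1656616}{785317} + \frac{1353756}{1581852}} - \frac{1673761}{4577468 \left(4 + 575\right)^{2}} = \frac{446040}{1656616 \cdot \frac{1}{785317} + 1353756 \cdot \frac{1}{1581852}} - \frac{1673761}{4577468 \cdot 579^{2}} = \frac{446040}{\frac{127432}{60409} + \frac{112813}{131821}} - \frac{1673761}{4577468 \cdot 335241} = \frac{446040}{\frac{23613134189}{7963174789}} - \frac{1673761}{1534554949788} = 446040 \cdot \frac{7963174789}{23613134189} - \frac{1673761}{1534554949788} = \frac{3551894482885560}{23613134189} - \frac{1673761}{1534554949788} = \frac{5450577259797202008056946451}{36235651949738201101932}$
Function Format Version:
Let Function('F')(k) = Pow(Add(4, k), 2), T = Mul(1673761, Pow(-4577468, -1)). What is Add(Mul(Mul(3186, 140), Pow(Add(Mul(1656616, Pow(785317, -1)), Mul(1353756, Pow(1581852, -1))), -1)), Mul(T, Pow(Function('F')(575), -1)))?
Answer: Rational(5450577259797202008056946451, 36235651949738201101932) ≈ 1.5042e+5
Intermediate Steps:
T = Rational(-1673761, 4577468) (T = Mul(1673761, Rational(-1, 4577468)) = Rational(-1673761, 4577468) ≈ -0.36565)
Add(Mul(Mul(3186, 140), Pow(Add(Mul(1656616, Pow(785317, -1)), Mul(1353756, Pow(1581852, -1))), -1)), Mul(T, Pow(Function('F')(575), -1))) = Add(Mul(Mul(3186, 140), Pow(Add(Mul(1656616, Pow(785317, -1)), Mul(1353756, Pow(1581852, -1))), -1)), Mul(Rational(-1673761, 4577468), Pow(Pow(Add(4, 575), 2), -1))) = Add(Mul(446040, Pow(Add(Mul(1656616, Rational(1, 785317)), Mul(1353756, Rational(1, 1581852))), -1)), Mul(Rational(-1673761, 4577468), Pow(Pow(579, 2), -1))) = Add(Mul(446040, Pow(Add(Rational(127432, 60409), Rational(112813, 131821)), -1)), Mul(Rational(-1673761, 4577468), Pow(335241, -1))) = Add(Mul(446040, Pow(Rational(23613134189, 7963174789), -1)), Mul(Rational(-1673761, 4577468), Rational(1, 335241))) = Add(Mul(446040, Rational(7963174789, 23613134189)), Rational(-1673761, 1534554949788)) = Add(Rational(3551894482885560, 23613134189), Rational(-1673761, 1534554949788)) = Rational(5450577259797202008056946451, 36235651949738201101932)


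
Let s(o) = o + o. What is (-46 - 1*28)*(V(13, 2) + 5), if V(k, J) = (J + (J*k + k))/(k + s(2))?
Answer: -9324/17 ≈ -548.47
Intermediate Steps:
s(o) = 2*o
V(k, J) = (J + k + J*k)/(4 + k) (V(k, J) = (J + (J*k + k))/(k + 2*2) = (J + (k + J*k))/(k + 4) = (J + k + J*k)/(4 + k))
(-46 - 1*28)*(V(13, 2) + 5) = (-46 - 1*28)*((2 + 13 + 2*13)/(4 + 13) + 5) = (-46 - 28)*((2 + 13 + 26)/17 + 5) = -74*((1/17)*41 + 5) = -74*(41/17 + 5) = -74*126/17 = -9324/17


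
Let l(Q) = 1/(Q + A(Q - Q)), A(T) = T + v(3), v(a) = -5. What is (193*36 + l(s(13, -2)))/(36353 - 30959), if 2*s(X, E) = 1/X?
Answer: 448133/347913 ≈ 1.2881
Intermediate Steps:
s(X, E) = 1/(2*X)
A(T) = -5 + T (A(T) = T - 5 = -5 + T)
l(Q) = 1/(-5 + Q) (l(Q) = 1/(Q + (-5 + (Q - Q))) = 1/(Q + (-5 + 0)) = 1/(Q - 5) = 1/(-5 + Q))
(193*36 + l(s(13, -2)))/(36353 - 30959) = (193*36 + 1/(-5 + (1/2)/13))/(36353 - 30959) = (6948 + 1/(-5 + (1/2)*(1/13)))/5394 = (6948 + 1/(-5 + 1/26))*(1/5394) = (6948 + 1/(-129/26))*(1/5394) = (6948 - 26/129)*(1/5394) = (896266/129)*(1/5394) = 448133/347913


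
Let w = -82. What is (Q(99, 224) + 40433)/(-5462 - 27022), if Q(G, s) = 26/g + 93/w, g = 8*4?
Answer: -8841279/7103168 ≈ -1.2447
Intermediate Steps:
g = 32
Q(G, s) = -211/656 (Q(G, s) = 26/32 + 93/(-82) = 26*(1/32) + 93*(-1/82) = 13/16 - 93/82 = -211/656)
(Q(99, 224) + 40433)/(-5462 - 27022) = (-211/656 + 40433)/(-5462 - 27022) = (26523837/656)/(-32484) = (26523837/656)*(-1/32484) = -8841279/7103168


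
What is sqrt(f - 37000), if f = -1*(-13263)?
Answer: I*sqrt(23737) ≈ 154.07*I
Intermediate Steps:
f = 13263
sqrt(f - 37000) = sqrt(13263 - 37000) = sqrt(-23737) = I*sqrt(23737)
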